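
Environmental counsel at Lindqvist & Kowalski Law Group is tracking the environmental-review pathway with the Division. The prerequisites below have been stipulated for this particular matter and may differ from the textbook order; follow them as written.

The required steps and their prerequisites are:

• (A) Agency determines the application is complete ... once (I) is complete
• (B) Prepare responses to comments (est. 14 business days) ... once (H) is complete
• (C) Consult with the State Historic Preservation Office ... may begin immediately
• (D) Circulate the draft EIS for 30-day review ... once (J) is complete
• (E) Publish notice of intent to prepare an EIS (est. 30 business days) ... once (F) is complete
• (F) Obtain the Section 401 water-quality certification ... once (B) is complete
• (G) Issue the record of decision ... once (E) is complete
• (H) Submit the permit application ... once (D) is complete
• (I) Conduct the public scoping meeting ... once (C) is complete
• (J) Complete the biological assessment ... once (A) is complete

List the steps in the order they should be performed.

(C) → (I) → (A) → (J) → (D) → (H) → (B) → (F) → (E) → (G)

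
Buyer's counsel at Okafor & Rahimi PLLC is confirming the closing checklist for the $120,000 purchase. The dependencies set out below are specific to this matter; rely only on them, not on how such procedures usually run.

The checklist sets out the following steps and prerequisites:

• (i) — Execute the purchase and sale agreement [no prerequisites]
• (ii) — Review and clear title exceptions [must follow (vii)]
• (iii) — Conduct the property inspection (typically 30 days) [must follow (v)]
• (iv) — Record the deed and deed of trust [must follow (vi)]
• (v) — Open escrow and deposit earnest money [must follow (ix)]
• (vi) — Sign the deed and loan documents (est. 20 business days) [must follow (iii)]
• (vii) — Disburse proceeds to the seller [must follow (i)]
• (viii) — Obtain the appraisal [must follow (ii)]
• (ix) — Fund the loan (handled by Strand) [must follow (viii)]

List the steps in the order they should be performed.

(i) (vii) (ii) (viii) (ix) (v) (iii) (vi) (iv)

Only (i) has no prerequisites, so it is first.
Next only (vii) has its prerequisites met → (vii).
(ii) is the only step now ready → (ii).
(viii) needed (ii), now all done → (viii).
Next only (ix) has its prerequisites met → (ix).
(v) needed (ix), now all done → (v).
That leaves (iii) as the only ready step → (iii).
(vi) needed (iii), now all done → (vi).
(iv) needed (vi), now all done → (iv).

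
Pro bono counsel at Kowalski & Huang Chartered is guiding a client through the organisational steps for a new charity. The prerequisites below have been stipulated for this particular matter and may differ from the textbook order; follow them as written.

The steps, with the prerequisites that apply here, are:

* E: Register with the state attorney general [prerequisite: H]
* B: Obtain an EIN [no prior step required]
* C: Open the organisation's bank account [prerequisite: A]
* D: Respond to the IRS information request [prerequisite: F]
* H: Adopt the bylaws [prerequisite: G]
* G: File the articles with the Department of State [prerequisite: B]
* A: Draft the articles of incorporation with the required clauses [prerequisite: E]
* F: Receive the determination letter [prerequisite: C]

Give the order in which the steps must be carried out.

B, G, H, E, A, C, F, D

B has no prerequisites → B first.
G needed B, now all done → G.
H is the only step now ready → H.
E needed H, now all done → E.
That leaves A as the only ready step → A.
C is the only step now ready → C.
F is the only step now ready → F.
Next only D has its prerequisites met → D.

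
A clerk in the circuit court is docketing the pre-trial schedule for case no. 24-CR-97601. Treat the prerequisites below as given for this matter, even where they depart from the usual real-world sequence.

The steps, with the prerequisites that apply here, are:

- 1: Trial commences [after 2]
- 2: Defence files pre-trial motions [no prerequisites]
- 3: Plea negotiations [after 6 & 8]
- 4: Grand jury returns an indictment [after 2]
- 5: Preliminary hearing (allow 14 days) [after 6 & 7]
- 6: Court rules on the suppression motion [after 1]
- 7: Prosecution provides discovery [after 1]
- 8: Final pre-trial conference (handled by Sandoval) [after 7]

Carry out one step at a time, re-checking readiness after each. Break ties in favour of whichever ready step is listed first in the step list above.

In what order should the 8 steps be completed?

2 → 1 → 4 → 6 → 7 → 5 → 8 → 3

Only 2 has no prerequisites, so it is first.
Ready: 1 and 4. 1 is listed earlier → 1.
6 and 7 now also ready, so the ready set is {4, 6, 7}; 4 is listed earlier → 4.
6 and 7 are both available; 6 is listed earlier → 6.
7 is the only step now ready → 7.
Ready: 5 and 8. 5 is listed earlier → 5.
8 needed 7, now all done → 8.
That leaves 3 as the only ready step → 3.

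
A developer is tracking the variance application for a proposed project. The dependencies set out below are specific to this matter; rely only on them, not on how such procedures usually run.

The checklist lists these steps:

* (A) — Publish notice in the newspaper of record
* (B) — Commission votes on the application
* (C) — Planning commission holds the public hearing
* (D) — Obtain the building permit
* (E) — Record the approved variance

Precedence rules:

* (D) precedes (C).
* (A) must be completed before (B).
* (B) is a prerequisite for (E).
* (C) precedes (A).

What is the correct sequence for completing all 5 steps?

(D) has no prerequisites → (D) first.
(C) needed (D), now all done → (C).
(A) is the only step now ready → (A).
That leaves (B) as the only ready step → (B).
That leaves (E) as the only ready step → (E).

(D), (C), (A), (B), (E)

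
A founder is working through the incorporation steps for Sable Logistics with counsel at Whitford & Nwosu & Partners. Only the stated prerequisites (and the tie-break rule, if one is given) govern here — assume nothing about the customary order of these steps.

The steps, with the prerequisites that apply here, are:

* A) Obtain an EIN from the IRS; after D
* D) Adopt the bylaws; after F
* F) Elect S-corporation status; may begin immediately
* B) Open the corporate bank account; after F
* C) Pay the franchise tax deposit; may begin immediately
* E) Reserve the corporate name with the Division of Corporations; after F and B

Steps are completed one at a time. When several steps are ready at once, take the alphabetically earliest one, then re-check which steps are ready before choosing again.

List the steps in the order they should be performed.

C, F, B, D, A, E

Nothing is required for C and F. C has the earlier label → C first.
Next only F has its prerequisites met → F.
Ready: B and D. B has the earlier label → B.
E now also ready, so the ready set is {D, E}; D has the earlier label → D.
A now also ready, so the ready set is {A, E}; A has the earlier label → A.
E is the only step now ready → E.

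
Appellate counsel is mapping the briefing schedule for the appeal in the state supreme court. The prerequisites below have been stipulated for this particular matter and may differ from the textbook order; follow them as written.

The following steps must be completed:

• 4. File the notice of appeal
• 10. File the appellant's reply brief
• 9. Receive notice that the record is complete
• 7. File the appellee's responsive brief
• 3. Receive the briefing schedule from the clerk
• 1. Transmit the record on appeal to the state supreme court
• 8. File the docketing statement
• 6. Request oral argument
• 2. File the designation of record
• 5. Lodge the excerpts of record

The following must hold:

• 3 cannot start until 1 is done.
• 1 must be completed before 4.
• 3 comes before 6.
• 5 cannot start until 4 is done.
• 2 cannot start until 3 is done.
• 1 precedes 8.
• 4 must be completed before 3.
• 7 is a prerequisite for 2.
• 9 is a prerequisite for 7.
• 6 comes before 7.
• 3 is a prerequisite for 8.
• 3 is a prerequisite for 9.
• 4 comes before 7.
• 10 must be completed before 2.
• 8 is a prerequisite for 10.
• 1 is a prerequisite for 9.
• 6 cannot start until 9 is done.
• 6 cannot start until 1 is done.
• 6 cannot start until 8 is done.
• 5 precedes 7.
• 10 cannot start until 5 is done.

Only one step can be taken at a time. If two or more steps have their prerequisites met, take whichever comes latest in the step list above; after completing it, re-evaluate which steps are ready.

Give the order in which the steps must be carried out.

1 is the only step with nothing outstanding, so it goes first.
4 is the only step now ready → 4.
Ready: 5 and 3. 5 is listed later → 5.
Next only 3 has its prerequisites met → 3.
Ready: 8 and 9. 8 is listed later → 8.
Now 9 and 10 have their prerequisites met. 9 is listed later, so 9 next.
6 now also ready, so the ready set is {6, 10}; 6 is listed later → 6.
7 now also ready, so the ready set is {7, 10}; 7 is listed later → 7.
That leaves 10 as the only ready step → 10.
2 needed 3, 7 and 10, now all done → 2.

1 4 5 3 8 9 6 7 10 2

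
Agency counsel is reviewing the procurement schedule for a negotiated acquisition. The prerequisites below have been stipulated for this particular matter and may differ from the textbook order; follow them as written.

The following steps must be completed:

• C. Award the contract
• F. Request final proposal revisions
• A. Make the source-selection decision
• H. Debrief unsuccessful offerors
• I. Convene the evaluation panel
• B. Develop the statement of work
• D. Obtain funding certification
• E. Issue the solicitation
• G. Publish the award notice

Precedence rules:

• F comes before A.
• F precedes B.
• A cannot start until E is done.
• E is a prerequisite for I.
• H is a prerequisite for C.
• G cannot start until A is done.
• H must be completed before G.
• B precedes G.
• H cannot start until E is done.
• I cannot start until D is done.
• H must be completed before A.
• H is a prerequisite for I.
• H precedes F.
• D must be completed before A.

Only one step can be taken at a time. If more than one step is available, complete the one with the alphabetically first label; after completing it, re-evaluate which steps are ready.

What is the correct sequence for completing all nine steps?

D E H C F A B G I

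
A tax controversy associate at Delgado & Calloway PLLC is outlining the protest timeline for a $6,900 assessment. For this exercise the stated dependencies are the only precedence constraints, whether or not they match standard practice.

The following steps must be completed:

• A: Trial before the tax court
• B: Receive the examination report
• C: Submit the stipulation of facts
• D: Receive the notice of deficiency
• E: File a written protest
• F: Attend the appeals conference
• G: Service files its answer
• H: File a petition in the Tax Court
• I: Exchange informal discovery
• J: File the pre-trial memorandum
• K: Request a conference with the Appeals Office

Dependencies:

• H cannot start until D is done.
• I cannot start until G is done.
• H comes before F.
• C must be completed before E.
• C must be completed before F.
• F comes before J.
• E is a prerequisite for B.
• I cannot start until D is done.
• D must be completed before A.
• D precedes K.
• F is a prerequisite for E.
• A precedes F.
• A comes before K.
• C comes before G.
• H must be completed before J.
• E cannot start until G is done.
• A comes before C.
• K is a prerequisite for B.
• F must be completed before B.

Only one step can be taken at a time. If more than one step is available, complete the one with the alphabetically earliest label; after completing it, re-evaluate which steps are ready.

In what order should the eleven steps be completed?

D → A → C → G → H → F → E → I → J → K → B

Only D has no prerequisites, so it is first.
Ready: A and H. A has the earlier label → A.
C and K now also ready, so the ready set is {C, H, K}; C has the earlier label → C.
G now also ready, so the ready set is {G, H, K}; G has the earlier label → G.
I now also ready, so the ready set is {H, I, K}; H has the earlier label → H.
F now also ready, so the ready set is {F, I, K}; F has the earlier label → F.
E and J now also ready, so the ready set is {E, I, J, K}; E has the earlier label → E.
Ready: I, J and K. I has the earlier label → I.
Now J and K have their prerequisites met. J has the earlier label, so J next.
K needed A and D, now all done → K.
B needed E, F and K, now all done → B.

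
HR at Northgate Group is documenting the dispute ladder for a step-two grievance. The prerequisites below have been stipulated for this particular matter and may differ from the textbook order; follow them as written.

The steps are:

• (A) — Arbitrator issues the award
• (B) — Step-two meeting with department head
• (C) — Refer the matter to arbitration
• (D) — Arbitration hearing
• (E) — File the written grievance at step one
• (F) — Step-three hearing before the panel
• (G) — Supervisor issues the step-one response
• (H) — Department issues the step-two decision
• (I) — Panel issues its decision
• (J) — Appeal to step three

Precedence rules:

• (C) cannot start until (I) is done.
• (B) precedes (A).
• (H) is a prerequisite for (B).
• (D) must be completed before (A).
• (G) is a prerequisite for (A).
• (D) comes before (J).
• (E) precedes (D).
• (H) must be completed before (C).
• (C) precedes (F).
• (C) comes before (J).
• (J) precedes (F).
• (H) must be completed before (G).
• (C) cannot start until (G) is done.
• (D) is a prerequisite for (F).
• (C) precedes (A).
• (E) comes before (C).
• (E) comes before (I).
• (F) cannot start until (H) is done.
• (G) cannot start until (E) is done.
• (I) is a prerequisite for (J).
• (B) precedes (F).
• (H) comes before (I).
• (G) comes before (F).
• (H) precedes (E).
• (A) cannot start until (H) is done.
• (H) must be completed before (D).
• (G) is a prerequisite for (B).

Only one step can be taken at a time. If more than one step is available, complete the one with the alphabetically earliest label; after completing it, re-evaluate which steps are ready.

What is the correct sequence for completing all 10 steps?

(H), (E), (D), (G), (B), (I), (C), (A), (J), (F)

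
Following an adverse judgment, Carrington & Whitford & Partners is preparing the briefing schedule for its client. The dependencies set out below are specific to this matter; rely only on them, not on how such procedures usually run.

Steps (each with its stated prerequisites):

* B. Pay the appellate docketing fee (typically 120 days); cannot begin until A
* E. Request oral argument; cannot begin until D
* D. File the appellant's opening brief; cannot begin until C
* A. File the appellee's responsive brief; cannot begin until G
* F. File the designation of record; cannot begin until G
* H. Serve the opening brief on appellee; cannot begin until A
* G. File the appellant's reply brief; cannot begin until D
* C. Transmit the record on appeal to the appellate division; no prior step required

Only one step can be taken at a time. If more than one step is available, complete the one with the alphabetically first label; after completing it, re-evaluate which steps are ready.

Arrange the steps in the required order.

Only C has no prerequisites, so it is first.
D is the only step now ready → D.
Now E and G have their prerequisites met. E has the earlier label, so E next.
G is the only step now ready → G.
Now A and F have their prerequisites met. A has the earlier label, so A next.
B, F and H are all available; B has the earlier label → B.
Ready: F and H. F has the earlier label → F.
H needed A, now all done → H.

C, D, E, G, A, B, F, H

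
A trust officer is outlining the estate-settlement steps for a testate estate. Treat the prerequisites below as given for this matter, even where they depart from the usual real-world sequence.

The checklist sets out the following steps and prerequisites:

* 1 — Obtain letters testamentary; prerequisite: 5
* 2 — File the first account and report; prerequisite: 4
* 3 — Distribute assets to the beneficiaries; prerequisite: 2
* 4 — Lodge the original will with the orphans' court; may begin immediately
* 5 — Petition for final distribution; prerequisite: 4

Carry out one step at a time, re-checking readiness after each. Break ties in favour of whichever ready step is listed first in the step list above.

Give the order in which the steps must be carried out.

4, 2, 3, 5, 1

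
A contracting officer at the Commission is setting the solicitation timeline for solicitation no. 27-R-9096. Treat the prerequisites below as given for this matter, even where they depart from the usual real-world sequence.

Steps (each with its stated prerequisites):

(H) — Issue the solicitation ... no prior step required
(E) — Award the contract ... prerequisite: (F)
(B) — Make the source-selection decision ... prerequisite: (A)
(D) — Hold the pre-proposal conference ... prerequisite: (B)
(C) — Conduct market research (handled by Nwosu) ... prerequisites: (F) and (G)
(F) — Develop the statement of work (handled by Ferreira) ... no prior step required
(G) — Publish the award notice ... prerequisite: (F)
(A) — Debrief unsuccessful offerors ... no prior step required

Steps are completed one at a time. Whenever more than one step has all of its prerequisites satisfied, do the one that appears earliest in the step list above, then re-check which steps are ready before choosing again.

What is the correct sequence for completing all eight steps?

(H), (F) and (A) have no prerequisites; (H) is listed earlier, so (H) is first.
(F) and (A) are both available; (F) is listed earlier → (F).
(E) and (G) now also ready, so the ready set is {(E), (G), (A)}; (E) is listed earlier → (E).
Now (G) and (A) have their prerequisites met. (G) is listed earlier, so (G) next.
(C) now also ready, so the ready set is {(C), (A)}; (C) is listed earlier → (C).
(A) is the only step now ready → (A).
Next only (B) has its prerequisites met → (B).
Next only (D) has its prerequisites met → (D).

(H), (F), (E), (G), (C), (A), (B), (D)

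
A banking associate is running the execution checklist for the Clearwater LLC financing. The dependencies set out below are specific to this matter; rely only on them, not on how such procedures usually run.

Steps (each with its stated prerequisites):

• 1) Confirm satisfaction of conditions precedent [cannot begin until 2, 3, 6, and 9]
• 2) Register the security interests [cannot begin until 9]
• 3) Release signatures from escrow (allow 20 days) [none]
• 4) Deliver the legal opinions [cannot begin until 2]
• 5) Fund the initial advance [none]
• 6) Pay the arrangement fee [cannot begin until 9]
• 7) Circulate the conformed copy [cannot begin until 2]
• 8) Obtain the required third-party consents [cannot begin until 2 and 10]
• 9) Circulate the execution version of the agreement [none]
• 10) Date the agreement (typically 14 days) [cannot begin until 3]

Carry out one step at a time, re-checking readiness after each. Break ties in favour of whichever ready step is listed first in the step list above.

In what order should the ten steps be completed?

3, 5 and 9 have no prerequisites; 3 is listed earlier, so 3 is first.
10 now also ready, so the ready set is {5, 9, 10}; 5 is listed earlier → 5.
Ready: 9 and 10. 9 is listed earlier → 9.
2 and 6 now also ready, so the ready set is {2, 6, 10}; 2 is listed earlier → 2.
4 and 7 now also ready, so the ready set is {4, 6, 7, 10}; 4 is listed earlier → 4.
Now 6, 7 and 10 have their prerequisites met. 6 is listed earlier, so 6 next.
1, 7 and 10 are all available; 1 is listed earlier → 1.
Ready: 7 and 10. 7 is listed earlier → 7.
Next only 10 has its prerequisites met → 10.
8 needed 2 and 10, now all done → 8.

3 5 9 2 4 6 1 7 10 8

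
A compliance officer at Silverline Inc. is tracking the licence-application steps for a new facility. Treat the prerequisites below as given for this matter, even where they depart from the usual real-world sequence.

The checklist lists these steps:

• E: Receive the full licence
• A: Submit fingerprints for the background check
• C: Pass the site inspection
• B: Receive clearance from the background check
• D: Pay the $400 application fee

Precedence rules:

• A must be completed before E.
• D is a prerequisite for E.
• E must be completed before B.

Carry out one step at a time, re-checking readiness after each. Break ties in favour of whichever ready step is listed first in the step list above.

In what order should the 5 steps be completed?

Nothing is required for A, C and D. A is listed earlier → A first.
Ready: C and D. C is listed earlier → C.
That leaves D as the only ready step → D.
That leaves E as the only ready step → E.
B needed E, now all done → B.

A C D E B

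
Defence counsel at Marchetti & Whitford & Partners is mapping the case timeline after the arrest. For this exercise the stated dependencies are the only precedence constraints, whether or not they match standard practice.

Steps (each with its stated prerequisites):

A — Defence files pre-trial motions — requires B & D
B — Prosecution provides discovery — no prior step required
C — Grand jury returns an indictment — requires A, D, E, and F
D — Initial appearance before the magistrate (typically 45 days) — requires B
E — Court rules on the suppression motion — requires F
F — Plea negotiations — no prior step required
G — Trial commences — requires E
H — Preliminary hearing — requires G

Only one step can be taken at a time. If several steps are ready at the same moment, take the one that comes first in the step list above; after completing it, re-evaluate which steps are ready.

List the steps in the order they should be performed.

B and F have no prerequisites; B is listed earlier, so B is first.
D now also ready, so the ready set is {D, F}; D is listed earlier → D.
A now also ready, so the ready set is {A, F}; A is listed earlier → A.
F is the only step now ready → F.
E needed F, now all done → E.
Ready: C and G. C is listed earlier → C.
That leaves G as the only ready step → G.
H is the only step now ready → H.

B → D → A → F → E → C → G → H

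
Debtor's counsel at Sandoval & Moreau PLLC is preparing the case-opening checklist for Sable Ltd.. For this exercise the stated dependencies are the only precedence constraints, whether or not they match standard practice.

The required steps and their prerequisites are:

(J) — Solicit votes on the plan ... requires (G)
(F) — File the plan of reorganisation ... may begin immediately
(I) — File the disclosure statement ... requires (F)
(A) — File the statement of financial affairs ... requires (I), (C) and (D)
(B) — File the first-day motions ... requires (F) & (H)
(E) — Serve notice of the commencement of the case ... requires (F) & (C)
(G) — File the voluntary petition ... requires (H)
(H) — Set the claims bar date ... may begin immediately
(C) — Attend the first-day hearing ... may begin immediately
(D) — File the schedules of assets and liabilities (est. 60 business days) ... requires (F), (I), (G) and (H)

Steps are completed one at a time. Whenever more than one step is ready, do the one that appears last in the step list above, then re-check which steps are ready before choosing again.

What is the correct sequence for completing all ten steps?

Nothing is required for (C), (H) and (F). (C) is listed later → (C) first.
Now (H) and (F) have their prerequisites met. (H) is listed later, so (H) next.
Now (G) and (F) have their prerequisites met. (G) is listed later, so (G) next.
(J) now also ready, so the ready set is {(F), (J)}; (F) is listed later → (F).
Now (E), (B), (I) and (J) have their prerequisites met. (E) is listed later, so (E) next.
Now (B), (I) and (J) have their prerequisites met. (B) is listed later, so (B) next.
(I) and (J) are both available; (I) is listed later → (I).
(D) now also ready, so the ready set is {(D), (J)}; (D) is listed later → (D).
(A) now also ready, so the ready set is {(A), (J)}; (A) is listed later → (A).
That leaves (J) as the only ready step → (J).

(C) (H) (G) (F) (E) (B) (I) (D) (A) (J)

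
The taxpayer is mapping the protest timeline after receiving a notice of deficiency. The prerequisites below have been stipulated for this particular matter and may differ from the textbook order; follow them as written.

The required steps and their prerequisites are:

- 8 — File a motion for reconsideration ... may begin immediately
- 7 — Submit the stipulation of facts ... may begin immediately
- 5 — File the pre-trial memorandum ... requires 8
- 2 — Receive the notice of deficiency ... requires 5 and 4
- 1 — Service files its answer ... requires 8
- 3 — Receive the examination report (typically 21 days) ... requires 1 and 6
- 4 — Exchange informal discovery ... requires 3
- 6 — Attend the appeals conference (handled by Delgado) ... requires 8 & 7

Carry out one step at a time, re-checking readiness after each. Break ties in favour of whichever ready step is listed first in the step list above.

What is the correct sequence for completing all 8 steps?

8 7 5 1 6 3 4 2

Nothing is required for 8 and 7. 8 is listed earlier → 8 first.
7, 5 and 1 are all available; 7 is listed earlier → 7.
6 now also ready, so the ready set is {5, 1, 6}; 5 is listed earlier → 5.
Now 1 and 6 have their prerequisites met. 1 is listed earlier, so 1 next.
Next only 6 has its prerequisites met → 6.
Next only 3 has its prerequisites met → 3.
4 needed 3, now all done → 4.
That leaves 2 as the only ready step → 2.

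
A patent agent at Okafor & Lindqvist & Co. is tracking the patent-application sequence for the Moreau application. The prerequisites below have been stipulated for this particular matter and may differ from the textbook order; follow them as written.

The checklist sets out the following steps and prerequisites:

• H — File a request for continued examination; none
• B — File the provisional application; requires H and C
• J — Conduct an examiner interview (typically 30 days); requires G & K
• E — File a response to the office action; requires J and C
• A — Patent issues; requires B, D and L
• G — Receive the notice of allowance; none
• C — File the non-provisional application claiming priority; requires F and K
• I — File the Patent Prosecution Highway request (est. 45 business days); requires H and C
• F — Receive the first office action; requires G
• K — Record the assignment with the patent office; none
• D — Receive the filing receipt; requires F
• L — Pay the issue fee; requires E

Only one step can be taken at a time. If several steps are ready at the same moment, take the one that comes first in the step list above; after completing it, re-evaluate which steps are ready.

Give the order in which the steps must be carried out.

Nothing is required for H, G and K. H is listed earlier → H first.
Ready: G and K. G is listed earlier → G.
Now F and K have their prerequisites met. F is listed earlier, so F next.
K and D are both available; K is listed earlier → K.
J, C and D are all available; J is listed earlier → J.
Now C and D have their prerequisites met. C is listed earlier, so C next.
B, E, I and D are all available; B is listed earlier → B.
Ready: E, I and D. E is listed earlier → E.
L now also ready, so the ready set is {I, D, L}; I is listed earlier → I.
Ready: D and L. D is listed earlier → D.
That leaves L as the only ready step → L.
A needed B, D and L, now all done → A.

H G F K J C B E I D L A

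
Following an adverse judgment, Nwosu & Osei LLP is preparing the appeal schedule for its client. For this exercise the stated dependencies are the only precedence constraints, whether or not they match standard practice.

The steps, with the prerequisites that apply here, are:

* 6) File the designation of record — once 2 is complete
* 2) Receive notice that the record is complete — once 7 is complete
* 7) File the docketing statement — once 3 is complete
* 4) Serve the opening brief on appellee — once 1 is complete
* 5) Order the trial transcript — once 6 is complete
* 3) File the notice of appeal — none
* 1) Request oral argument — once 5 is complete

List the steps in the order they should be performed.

3, 7, 2, 6, 5, 1, 4

Only 3 has no prerequisites, so it is first.
7 is the only step now ready → 7.
2 needed 7, now all done → 2.
Next only 6 has its prerequisites met → 6.
That leaves 5 as the only ready step → 5.
1 is the only step now ready → 1.
4 needed 1, now all done → 4.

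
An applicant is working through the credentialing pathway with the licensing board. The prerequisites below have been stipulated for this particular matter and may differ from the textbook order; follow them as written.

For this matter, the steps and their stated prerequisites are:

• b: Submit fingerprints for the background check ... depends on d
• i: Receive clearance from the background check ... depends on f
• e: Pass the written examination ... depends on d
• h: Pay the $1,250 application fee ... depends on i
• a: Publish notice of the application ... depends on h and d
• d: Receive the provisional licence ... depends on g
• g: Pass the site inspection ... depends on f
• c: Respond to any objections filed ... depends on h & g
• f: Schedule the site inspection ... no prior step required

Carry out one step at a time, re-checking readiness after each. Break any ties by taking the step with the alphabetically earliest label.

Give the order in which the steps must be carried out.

Only f has no prerequisites, so it is first.
Now g and i have their prerequisites met. g has the earlier label, so g next.
d and i are both available; d has the earlier label → d.
b and e now also ready, so the ready set is {b, e, i}; b has the earlier label → b.
Now e and i have their prerequisites met. e has the earlier label, so e next.
Next only i has its prerequisites met → i.
Next only h has its prerequisites met → h.
Now a and c have their prerequisites met. a has the earlier label, so a next.
Next only c has its prerequisites met → c.

f, g, d, b, e, i, h, a, c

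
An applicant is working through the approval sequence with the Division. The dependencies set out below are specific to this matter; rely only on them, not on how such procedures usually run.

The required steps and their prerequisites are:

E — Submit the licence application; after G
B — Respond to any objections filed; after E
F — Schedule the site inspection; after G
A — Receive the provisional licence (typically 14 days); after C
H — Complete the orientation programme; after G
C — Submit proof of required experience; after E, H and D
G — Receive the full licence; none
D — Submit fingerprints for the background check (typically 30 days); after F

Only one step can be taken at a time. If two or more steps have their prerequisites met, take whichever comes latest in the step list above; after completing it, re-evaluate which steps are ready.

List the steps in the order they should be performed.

G has no prerequisites → G first.
Now H, F and E have their prerequisites met. H is listed later, so H next.
F and E are both available; F is listed later → F.
D and E are both available; D is listed later → D.
Next only E has its prerequisites met → E.
C and B are both available; C is listed later → C.
A now also ready, so the ready set is {A, B}; A is listed later → A.
B needed E, now all done → B.

G H F D E C A B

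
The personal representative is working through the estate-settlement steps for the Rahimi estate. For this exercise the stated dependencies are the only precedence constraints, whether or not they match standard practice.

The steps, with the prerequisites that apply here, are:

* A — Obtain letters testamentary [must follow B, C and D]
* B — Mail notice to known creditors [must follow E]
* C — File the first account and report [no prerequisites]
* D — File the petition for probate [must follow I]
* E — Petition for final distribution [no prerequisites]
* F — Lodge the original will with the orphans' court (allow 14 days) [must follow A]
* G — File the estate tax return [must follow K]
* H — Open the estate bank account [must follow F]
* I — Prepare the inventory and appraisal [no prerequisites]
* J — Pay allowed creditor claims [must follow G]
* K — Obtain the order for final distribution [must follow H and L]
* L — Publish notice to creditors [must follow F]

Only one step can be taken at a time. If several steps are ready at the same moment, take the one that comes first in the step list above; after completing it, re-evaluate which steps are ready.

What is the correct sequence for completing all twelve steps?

Nothing is required for C, E and I. C is listed earlier → C first.
Now E and I have their prerequisites met. E is listed earlier, so E next.
B now also ready, so the ready set is {B, I}; B is listed earlier → B.
I is the only step now ready → I.
D needed I, now all done → D.
A needed B, C and D, now all done → A.
That leaves F as the only ready step → F.
H and L are both available; H is listed earlier → H.
L needed F, now all done → L.
Next only K has its prerequisites met → K.
G is the only step now ready → G.
J needed G, now all done → J.

C, E, B, I, D, A, F, H, L, K, G, J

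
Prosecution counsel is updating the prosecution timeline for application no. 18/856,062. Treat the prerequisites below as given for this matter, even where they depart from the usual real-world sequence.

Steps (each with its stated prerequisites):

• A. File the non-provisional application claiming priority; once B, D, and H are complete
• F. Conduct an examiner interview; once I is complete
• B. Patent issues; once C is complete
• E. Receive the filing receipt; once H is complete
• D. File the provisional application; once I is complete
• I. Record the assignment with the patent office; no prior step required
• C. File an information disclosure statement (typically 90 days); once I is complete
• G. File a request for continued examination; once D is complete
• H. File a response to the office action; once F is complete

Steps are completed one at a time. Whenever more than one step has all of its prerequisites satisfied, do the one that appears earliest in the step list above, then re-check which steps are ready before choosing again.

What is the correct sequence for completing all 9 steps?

Only I has no prerequisites, so it is first.
F, D and C are all available; F is listed earlier → F.
H now also ready, so the ready set is {D, C, H}; D is listed earlier → D.
C, G and H are all available; C is listed earlier → C.
B now also ready, so the ready set is {B, G, H}; B is listed earlier → B.
G and H are both available; G is listed earlier → G.
H needed F, now all done → H.
A and E are both available; A is listed earlier → A.
Next only E has its prerequisites met → E.

I, F, D, C, B, G, H, A, E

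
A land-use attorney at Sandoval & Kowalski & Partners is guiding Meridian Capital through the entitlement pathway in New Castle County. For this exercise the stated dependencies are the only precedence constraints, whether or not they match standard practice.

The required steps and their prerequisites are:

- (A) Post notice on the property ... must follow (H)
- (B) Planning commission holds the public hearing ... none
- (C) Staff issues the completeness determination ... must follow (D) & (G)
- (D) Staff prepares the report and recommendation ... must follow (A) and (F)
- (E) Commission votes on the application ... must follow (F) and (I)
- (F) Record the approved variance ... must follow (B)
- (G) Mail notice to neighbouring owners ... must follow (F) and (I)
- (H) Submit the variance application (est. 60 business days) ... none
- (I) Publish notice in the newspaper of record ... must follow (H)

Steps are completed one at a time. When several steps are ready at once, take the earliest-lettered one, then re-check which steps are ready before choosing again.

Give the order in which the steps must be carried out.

(B), (F), (H), (A), (D), (I), (E), (G), (C)

Nothing is required for (B) and (H). (B) has the earlier label → (B) first.
Ready: (F) and (H). (F) has the earlier label → (F).
That leaves (H) as the only ready step → (H).
Ready: (A) and (I). (A) has the earlier label → (A).
(D) now also ready, so the ready set is {(D), (I)}; (D) has the earlier label → (D).
Next only (I) has its prerequisites met → (I).
Now (E) and (G) have their prerequisites met. (E) has the earlier label, so (E) next.
(G) needed (F) and (I), now all done → (G).
(C) needed (D) and (G), now all done → (C).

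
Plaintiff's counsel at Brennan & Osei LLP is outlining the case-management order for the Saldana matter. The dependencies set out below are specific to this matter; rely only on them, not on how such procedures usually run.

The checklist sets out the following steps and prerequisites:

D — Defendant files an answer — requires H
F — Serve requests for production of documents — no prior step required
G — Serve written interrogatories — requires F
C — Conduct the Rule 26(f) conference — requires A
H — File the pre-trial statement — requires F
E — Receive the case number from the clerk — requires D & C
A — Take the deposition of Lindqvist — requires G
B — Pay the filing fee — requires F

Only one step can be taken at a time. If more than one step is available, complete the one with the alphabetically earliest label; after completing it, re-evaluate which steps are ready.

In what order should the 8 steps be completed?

F has no prerequisites → F first.
Ready: B, G and H. B has the earlier label → B.
G and H are both available; G has the earlier label → G.
Ready: A and H. A has the earlier label → A.
C and H are both available; C has the earlier label → C.
That leaves H as the only ready step → H.
That leaves D as the only ready step → D.
Next only E has its prerequisites met → E.

F, B, G, A, C, H, D, E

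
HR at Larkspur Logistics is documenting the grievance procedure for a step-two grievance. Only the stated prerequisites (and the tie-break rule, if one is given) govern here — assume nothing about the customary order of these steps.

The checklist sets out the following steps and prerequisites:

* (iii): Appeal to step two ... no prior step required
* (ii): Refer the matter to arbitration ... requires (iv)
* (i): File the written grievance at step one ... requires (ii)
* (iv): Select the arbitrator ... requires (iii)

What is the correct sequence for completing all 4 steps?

(iii) has no prerequisites → (iii) first.
(iv) is the only step now ready → (iv).
Next only (ii) has its prerequisites met → (ii).
(i) needed (ii), now all done → (i).

(iii), (iv), (ii), (i)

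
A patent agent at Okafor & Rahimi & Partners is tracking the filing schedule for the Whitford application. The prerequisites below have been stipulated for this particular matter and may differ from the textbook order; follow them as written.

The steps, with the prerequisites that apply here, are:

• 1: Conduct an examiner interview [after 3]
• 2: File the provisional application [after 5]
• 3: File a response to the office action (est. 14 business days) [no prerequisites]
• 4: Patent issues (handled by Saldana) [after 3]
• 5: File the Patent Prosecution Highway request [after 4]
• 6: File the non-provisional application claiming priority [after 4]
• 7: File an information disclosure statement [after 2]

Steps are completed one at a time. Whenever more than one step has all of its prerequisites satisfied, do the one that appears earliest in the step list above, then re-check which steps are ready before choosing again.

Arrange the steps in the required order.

3, 1, 4, 5, 2, 6, 7

3 has no prerequisites → 3 first.
Ready: 1 and 4. 1 is listed earlier → 1.
That leaves 4 as the only ready step → 4.
Ready: 5 and 6. 5 is listed earlier → 5.
2 and 6 are both available; 2 is listed earlier → 2.
Ready: 6 and 7. 6 is listed earlier → 6.
Next only 7 has its prerequisites met → 7.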